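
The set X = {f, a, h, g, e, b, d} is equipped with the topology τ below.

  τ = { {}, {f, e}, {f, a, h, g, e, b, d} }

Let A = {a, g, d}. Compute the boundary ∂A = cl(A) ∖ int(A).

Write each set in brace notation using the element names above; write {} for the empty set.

{a, h, g, b, d}

interior: largest open inside A is {} (from {})
cl via duality: int({f, h, e, b}) = {f, e}, so X∖{f, e} = {a, h, g, b, d}
cl∖int = {a, h, g, b, d}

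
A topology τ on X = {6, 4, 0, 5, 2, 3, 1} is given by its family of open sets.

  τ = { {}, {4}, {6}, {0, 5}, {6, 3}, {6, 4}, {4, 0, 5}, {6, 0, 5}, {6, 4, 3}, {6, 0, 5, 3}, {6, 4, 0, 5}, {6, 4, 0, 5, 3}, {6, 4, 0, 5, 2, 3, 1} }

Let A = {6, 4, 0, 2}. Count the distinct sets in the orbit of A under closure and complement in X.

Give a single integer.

10

cl via duality: int({5, 3, 1}) = {}, so X∖{} = {6, 4, 0, 5, 2, 3, 1}
Write k for closure, c for complement:
  1. A     = {6, 4, 0, 2}
  2. kA    = {6, 4, 0, 5, 2, 3, 1}
  3. cA    = {5, 3, 1}
  4. ckA   = {}
  5. kcA   = {0, 5, 2, 3, 1}
  6. ckcA  = {6, 4}
  7. kckcA = {6, 4, 2, 3, 1}
  8. ckckcA = {0, 5}
  9. kckckcA = {0, 5, 2, 1}
  10. ckckckcA = {6, 4, 3}
applying k or c yields no new set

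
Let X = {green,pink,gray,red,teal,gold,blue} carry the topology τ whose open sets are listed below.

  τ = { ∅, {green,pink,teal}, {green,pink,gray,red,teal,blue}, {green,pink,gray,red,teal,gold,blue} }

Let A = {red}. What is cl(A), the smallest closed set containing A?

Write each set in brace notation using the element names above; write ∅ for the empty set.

complement {green,pink,gray,teal,gold,blue}; its interior {green,pink,teal}; cl(A) = X∖{green,pink,teal} = {gray,red,gold,blue}

{gray,red,gold,blue}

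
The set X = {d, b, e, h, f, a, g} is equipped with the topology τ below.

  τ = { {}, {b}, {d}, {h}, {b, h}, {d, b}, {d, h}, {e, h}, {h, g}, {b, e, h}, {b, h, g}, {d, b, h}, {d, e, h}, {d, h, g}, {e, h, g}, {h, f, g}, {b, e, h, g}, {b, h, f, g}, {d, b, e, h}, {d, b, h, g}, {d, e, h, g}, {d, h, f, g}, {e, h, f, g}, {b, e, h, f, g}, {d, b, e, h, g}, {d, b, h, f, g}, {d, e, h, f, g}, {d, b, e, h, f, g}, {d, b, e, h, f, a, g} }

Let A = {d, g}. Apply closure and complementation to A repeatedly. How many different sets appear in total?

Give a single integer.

cl via duality: int({b, e, h, f, a}) = {b, e, h}, so X∖{b, e, h} = {d, f, a, g}
Write k for closure, c for complement:
  1. A     = {d, g}
  2. kA    = {d, f, a, g}
  3. cA    = {b, e, h, f, a}
  4. ckA   = {b, e, h}
  5. kcA   = {b, e, h, f, a, g}
  6. ckcA  = {d}
  7. kckcA = {d, a}
  8. ckckcA = {b, e, h, f, g}
applying k or c yields no new set

8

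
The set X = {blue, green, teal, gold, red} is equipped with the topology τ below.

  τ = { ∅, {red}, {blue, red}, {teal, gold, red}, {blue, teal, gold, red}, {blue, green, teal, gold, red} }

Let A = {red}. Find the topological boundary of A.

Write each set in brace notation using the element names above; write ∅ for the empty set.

{blue, green, teal, gold}

interior: largest open inside A is {red} (from ∅, {red})
cl via duality: int({blue, green, teal, gold}) = ∅, so X∖∅ = {blue, green, teal, gold, red}
cl∖int = {blue, green, teal, gold}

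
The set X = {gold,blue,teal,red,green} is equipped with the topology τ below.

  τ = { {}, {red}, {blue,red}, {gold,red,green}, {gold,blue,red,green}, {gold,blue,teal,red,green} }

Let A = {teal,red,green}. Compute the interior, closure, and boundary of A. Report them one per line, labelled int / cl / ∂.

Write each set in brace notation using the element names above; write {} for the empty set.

U open, U⊆A: {}, {red}. int(A) = ⋃ = {red}
X∖A={gold,blue}, int(X∖A)={}, hence cl(A)={gold,blue,teal,red,green}
∂A: remove int from cl → {gold,blue,teal,green}

int(A) = {red}
cl(A)  = {gold,blue,teal,red,green}
∂A     = {gold,blue,teal,green}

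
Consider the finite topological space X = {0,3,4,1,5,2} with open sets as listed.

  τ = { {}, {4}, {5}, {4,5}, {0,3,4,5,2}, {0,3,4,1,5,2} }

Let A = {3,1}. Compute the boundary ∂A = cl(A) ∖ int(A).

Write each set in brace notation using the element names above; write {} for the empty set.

{0,3,1,2}

U open, U⊆A: {}. int(A) = ⋃ = {}
X∖A={0,4,5,2}, int(X∖A)={4,5}, hence cl(A)={0,3,1,2}
∂A: remove int from cl → {0,3,1,2}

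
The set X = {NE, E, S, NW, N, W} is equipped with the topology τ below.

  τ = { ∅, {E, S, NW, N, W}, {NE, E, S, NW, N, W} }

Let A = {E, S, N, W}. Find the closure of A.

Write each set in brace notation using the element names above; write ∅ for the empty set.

{NE, E, S, NW, N, W}

complement {NE, NW}; its interior ∅; cl(A) = X∖∅ = {NE, E, S, NW, N, W}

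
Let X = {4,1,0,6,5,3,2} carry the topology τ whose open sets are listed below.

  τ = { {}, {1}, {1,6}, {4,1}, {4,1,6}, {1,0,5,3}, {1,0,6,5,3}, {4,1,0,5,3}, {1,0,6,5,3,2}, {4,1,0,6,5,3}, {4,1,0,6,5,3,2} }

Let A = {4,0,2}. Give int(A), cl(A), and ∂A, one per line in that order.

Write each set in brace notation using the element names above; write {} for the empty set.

interior: largest open inside A is {} (from {})
cl via duality: int({1,6,5,3}) = {1,6}, so X∖{1,6} = {4,0,5,3,2}
cl∖int = {4,0,5,3,2}

int(A) = {}
cl(A)  = {4,0,5,3,2}
∂A     = {4,0,5,3,2}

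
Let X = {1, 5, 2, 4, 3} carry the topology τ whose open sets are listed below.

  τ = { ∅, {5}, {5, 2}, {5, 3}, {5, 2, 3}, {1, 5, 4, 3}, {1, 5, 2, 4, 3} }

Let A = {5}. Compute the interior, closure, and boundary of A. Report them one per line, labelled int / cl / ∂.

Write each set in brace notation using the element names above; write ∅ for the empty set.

int(A) = {5}
cl(A)  = {1, 5, 2, 4, 3}
∂A     = {1, 2, 4, 3}

open subsets of A: ∅, {5}; so int(A) = {5}
closure: X∖int(X∖A) = X∖∅ = {1, 5, 2, 4, 3}
∂A = {1, 5, 2, 4, 3} minus {5} = {1, 2, 4, 3}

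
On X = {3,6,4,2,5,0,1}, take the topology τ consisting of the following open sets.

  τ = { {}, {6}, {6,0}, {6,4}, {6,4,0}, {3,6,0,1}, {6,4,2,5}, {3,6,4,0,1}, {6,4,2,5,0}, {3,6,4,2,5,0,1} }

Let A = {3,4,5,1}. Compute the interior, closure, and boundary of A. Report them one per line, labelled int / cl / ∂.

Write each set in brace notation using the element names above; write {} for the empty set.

open subsets of A: {}; so int(A) = {}
closure: X∖int(X∖A) = X∖{6,0} = {3,4,2,5,1}
∂A = {3,4,2,5,1} minus {} = {3,4,2,5,1}

int(A) = {}
cl(A)  = {3,4,2,5,1}
∂A     = {3,4,2,5,1}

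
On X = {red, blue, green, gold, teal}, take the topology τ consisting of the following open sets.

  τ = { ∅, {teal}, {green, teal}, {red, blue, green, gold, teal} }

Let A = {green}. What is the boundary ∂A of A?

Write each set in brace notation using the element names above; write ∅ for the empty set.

open subsets of A: ∅; so int(A) = ∅
closure: X∖int(X∖A) = X∖{teal} = {red, blue, green, gold}
∂A = {red, blue, green, gold} minus ∅ = {red, blue, green, gold}

{red, blue, green, gold}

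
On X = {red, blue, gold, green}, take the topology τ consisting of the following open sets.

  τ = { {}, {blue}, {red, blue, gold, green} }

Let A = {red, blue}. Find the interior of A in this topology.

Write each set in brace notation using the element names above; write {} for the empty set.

{blue}

interior: largest open inside A is {blue} (from {}, {blue})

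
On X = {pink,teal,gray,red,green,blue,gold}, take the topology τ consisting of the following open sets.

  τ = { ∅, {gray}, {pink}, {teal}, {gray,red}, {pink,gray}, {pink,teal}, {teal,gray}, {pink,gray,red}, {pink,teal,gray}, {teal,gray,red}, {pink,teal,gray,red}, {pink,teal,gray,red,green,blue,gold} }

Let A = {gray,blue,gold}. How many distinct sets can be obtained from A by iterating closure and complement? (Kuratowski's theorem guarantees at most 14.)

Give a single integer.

8

X∖A={pink,teal,red,green}, int(X∖A)={pink,teal}, hence cl(A)={gray,red,green,blue,gold}
Orbit (k=closure, c=complement):
  1. A     = {gray,blue,gold}
  2. kA    = {gray,red,green,blue,gold}
  3. cA    = {pink,teal,red,green}
  4. ckA   = {pink,teal}
  5. kcA   = {pink,teal,red,green,blue,gold}
  6. kckA  = {pink,teal,green,blue,gold}
  7. ckcA  = {gray}
  8. ckckA = {gray,red}
(closed under both — stop)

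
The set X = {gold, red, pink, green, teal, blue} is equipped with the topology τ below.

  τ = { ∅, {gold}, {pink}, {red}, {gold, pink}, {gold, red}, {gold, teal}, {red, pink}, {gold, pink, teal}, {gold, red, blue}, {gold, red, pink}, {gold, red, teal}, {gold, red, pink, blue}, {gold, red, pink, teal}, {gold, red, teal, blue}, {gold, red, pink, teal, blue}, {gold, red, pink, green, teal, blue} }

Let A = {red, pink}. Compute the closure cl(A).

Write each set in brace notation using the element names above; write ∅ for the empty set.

{red, pink, green, blue}

complement {gold, green, teal, blue}; its interior {gold, teal}; cl(A) = X∖{gold, teal} = {red, pink, green, blue}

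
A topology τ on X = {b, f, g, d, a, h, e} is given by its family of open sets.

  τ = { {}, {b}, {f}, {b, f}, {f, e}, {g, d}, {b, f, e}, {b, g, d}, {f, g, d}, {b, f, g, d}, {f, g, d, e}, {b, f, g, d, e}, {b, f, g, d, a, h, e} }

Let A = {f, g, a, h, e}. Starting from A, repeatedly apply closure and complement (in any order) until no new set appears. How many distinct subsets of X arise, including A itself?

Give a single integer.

closure: X∖int(X∖A) = X∖{b} = {f, g, d, a, h, e}
Let k=closure and c=complement:
  1. A     = {f, g, a, h, e}
  2. kA    = {f, g, d, a, h, e}
  3. cA    = {b, d}
  4. ckA   = {b}
  5. kcA   = {b, g, d, a, h}
  6. kckA  = {b, a, h}
  7. ckcA  = {f, e}
  8. ckckA = {f, g, d, e}
  9. kckcA = {f, a, h, e}
  10. ckckcA = {b, g, d}
— saturated at 10

10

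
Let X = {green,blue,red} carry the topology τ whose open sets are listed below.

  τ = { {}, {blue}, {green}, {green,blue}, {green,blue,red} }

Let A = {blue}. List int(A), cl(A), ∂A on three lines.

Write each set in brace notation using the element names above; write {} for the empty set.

opens ⊆ A: {}, {blue}; union → int = {blue}
complement {green,red}; its interior {green}; cl(A) = X∖{green} = {blue,red}
boundary = {blue,red} ∖ {blue} = {red}

int(A) = {blue}
cl(A)  = {blue,red}
∂A     = {red}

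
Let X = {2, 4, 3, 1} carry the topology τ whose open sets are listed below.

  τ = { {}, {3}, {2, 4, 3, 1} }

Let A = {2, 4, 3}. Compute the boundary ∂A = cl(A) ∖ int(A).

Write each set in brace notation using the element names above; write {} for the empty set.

interior: largest open inside A is {3} (from {}, {3})
cl via duality: int({1}) = {}, so X∖{} = {2, 4, 3, 1}
cl∖int = {2, 4, 1}

{2, 4, 1}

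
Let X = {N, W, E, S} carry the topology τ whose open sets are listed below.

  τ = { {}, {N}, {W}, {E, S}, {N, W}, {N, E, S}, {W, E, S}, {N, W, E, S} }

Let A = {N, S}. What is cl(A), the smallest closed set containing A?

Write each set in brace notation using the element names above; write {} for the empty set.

{N, E, S}

closure: X∖int(X∖A) = X∖{W} = {N, E, S}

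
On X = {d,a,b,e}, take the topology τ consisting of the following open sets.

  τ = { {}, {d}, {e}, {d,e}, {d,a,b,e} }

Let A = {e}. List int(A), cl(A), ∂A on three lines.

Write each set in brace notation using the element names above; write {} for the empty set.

int(A) = {e}
cl(A)  = {a,b,e}
∂A     = {a,b}

U open, U⊆A: {}, {e}. int(A) = ⋃ = {e}
X∖A={d,a,b}, int(X∖A)={d}, hence cl(A)={a,b,e}
∂A: remove int from cl → {a,b}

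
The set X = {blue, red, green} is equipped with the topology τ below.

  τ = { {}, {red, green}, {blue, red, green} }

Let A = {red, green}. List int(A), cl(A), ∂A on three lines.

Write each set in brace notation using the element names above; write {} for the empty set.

int(A) = {red, green}
cl(A)  = {blue, red, green}
∂A     = {blue}

opens ⊆ A: {}, {red, green}; union → int = {red, green}
complement {blue}; its interior {}; cl(A) = X∖{} = {blue, red, green}
boundary = {blue, red, green} ∖ {red, green} = {blue}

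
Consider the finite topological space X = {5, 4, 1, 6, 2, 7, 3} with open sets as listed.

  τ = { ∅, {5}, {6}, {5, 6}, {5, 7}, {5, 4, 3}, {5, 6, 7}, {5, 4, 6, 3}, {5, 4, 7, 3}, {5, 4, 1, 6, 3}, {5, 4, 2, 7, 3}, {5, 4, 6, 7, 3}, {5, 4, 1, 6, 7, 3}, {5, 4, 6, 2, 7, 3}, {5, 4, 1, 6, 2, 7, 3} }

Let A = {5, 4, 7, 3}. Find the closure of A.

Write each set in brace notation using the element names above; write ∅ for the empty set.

X∖A={1, 6, 2}, int(X∖A)={6}, hence cl(A)={5, 4, 1, 2, 7, 3}

{5, 4, 1, 2, 7, 3}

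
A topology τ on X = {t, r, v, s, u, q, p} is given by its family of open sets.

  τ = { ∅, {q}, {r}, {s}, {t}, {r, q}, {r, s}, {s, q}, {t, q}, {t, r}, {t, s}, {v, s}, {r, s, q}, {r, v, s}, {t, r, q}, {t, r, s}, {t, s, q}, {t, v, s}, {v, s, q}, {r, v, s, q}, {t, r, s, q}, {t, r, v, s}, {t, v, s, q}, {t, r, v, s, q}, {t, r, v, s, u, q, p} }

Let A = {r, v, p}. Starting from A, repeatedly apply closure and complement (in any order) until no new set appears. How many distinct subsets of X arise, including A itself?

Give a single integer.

8

closure: X∖int(X∖A) = X∖{t, s, q} = {r, v, u, p}
Let k=closure and c=complement:
  1. A     = {r, v, p}
  2. kA    = {r, v, u, p}
  3. cA    = {t, s, u, q}
  4. ckA   = {t, s, q}
  5. kcA   = {t, v, s, u, q, p}
  6. ckcA  = {r}
  7. kckcA = {r, u, p}
  8. ckckcA = {t, v, s, q}
— saturated at 8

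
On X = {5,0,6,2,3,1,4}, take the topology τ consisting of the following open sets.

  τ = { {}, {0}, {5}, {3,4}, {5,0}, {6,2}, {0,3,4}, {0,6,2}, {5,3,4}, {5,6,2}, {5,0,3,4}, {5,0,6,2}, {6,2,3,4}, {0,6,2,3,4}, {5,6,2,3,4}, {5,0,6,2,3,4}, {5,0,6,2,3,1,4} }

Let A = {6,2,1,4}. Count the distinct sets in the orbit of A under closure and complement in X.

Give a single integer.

cl via duality: int({5,0,3}) = {5,0}, so X∖{5,0} = {6,2,3,1,4}
Write k for closure, c for complement:
  1. A     = {6,2,1,4}
  2. kA    = {6,2,3,1,4}
  3. cA    = {5,0,3}
  4. ckA   = {5,0}
  5. kcA   = {5,0,3,1,4}
  6. kckA  = {5,0,1}
  7. ckcA  = {6,2}
  8. ckckA = {6,2,3,4}
  9. kckcA = {6,2,1}
  10. ckckcA = {5,0,3,4}
applying k or c yields no new set

10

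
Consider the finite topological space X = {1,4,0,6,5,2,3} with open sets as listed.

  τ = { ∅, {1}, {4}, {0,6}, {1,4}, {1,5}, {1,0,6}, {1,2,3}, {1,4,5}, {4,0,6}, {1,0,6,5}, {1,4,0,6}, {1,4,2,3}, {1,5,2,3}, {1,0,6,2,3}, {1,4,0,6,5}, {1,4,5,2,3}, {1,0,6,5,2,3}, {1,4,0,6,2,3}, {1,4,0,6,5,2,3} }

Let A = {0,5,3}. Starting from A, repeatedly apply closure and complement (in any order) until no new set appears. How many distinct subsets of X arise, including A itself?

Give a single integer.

8

closure: X∖int(X∖A) = X∖{1,4} = {0,6,5,2,3}
Let k=closure and c=complement:
  1. A     = {0,5,3}
  2. kA    = {0,6,5,2,3}
  3. cA    = {1,4,6,2}
  4. ckA   = {1,4}
  5. kcA   = {1,4,0,6,5,2,3}
  6. kckA  = {1,4,5,2,3}
  7. ckcA  = ∅
  8. ckckA = {0,6}
— saturated at 8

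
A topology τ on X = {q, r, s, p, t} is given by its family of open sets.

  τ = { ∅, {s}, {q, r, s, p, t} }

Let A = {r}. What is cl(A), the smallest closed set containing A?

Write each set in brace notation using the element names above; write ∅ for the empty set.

{q, r, p, t}

complement {q, s, p, t}; its interior {s}; cl(A) = X∖{s} = {q, r, p, t}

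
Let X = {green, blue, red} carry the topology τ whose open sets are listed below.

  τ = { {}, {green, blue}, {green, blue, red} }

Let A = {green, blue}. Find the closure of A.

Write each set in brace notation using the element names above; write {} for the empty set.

closure: X∖int(X∖A) = X∖{} = {green, blue, red}

{green, blue, red}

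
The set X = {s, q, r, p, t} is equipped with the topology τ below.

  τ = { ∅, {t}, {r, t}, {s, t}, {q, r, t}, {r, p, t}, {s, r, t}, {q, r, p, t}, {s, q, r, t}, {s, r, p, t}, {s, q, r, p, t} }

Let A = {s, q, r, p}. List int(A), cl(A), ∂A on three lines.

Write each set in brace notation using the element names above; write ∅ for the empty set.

int(A) = ∅
cl(A)  = {s, q, r, p}
∂A     = {s, q, r, p}

interior: largest open inside A is ∅ (from ∅)
cl via duality: int({t}) = {t}, so X∖{t} = {s, q, r, p}
cl∖int = {s, q, r, p}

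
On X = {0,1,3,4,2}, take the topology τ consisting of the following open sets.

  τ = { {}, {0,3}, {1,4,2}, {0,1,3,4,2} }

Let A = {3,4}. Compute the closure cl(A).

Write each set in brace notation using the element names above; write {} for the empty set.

cl via duality: int({0,1,2}) = {}, so X∖{} = {0,1,3,4,2}

{0,1,3,4,2}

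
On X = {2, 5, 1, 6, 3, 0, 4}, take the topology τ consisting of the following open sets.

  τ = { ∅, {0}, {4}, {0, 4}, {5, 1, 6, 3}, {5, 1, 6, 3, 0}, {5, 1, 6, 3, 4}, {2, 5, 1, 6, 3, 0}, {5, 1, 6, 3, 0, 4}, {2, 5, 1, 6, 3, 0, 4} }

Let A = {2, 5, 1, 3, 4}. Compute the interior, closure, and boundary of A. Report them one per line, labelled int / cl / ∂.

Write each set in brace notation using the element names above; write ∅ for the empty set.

U open, U⊆A: ∅, {4}. int(A) = ⋃ = {4}
X∖A={6, 0}, int(X∖A)={0}, hence cl(A)={2, 5, 1, 6, 3, 4}
∂A: remove int from cl → {2, 5, 1, 6, 3}

int(A) = {4}
cl(A)  = {2, 5, 1, 6, 3, 4}
∂A     = {2, 5, 1, 6, 3}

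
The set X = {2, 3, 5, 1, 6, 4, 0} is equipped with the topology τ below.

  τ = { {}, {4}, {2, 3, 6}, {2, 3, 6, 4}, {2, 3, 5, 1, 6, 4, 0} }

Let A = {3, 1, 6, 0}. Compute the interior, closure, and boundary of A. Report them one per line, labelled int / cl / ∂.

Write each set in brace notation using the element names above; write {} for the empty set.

int(A) = {}
cl(A)  = {2, 3, 5, 1, 6, 0}
∂A     = {2, 3, 5, 1, 6, 0}

interior: largest open inside A is {} (from {})
cl via duality: int({2, 5, 4}) = {4}, so X∖{4} = {2, 3, 5, 1, 6, 0}
cl∖int = {2, 3, 5, 1, 6, 0}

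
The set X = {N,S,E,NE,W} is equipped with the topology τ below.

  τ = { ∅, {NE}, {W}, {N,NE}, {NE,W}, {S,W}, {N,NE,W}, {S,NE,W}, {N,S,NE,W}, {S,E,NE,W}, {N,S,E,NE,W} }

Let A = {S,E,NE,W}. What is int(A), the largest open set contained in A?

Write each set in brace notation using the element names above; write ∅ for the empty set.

interior: largest open inside A is {S,E,NE,W} (from ∅, {W}, {NE}, {NE,W}, {S,W}, {S,NE,W}, {S,E,NE,W})

{S,E,NE,W}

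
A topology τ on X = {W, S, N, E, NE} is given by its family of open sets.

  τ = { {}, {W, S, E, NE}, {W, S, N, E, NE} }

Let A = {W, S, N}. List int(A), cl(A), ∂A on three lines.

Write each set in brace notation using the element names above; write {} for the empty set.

U open, U⊆A: {}. int(A) = ⋃ = {}
X∖A={E, NE}, int(X∖A)={}, hence cl(A)={W, S, N, E, NE}
∂A: remove int from cl → {W, S, N, E, NE}

int(A) = {}
cl(A)  = {W, S, N, E, NE}
∂A     = {W, S, N, E, NE}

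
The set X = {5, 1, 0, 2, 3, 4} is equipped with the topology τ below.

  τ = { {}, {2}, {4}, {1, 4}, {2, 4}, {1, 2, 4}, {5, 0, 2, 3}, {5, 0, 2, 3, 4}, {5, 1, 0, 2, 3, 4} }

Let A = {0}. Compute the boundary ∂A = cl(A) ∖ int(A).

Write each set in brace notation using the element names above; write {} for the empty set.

open subsets of A: {}; so int(A) = {}
closure: X∖int(X∖A) = X∖{1, 2, 4} = {5, 0, 3}
∂A = {5, 0, 3} minus {} = {5, 0, 3}

{5, 0, 3}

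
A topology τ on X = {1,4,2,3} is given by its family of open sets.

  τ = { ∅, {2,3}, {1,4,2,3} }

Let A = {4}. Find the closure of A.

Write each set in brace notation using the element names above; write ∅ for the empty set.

cl via duality: int({1,2,3}) = {2,3}, so X∖{2,3} = {1,4}

{1,4}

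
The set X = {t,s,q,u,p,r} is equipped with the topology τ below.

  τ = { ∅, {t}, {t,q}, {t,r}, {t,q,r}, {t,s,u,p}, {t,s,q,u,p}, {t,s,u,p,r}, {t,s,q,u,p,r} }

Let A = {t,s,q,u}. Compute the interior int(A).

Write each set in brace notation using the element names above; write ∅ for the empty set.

{t,q}

opens ⊆ A: ∅, {t}, {t,q}; union → int = {t,q}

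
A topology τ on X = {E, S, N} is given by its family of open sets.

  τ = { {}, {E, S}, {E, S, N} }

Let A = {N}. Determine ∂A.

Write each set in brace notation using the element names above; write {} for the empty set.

opens ⊆ A: {}; union → int = {}
complement {E, S}; its interior {E, S}; cl(A) = X∖{E, S} = {N}
boundary = {N} ∖ {} = {N}

{N}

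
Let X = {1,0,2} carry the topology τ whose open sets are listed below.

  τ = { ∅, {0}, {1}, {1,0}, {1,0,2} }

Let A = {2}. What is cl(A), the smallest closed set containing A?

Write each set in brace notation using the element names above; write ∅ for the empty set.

{2}

X∖A={1,0}, int(X∖A)={1,0}, hence cl(A)={2}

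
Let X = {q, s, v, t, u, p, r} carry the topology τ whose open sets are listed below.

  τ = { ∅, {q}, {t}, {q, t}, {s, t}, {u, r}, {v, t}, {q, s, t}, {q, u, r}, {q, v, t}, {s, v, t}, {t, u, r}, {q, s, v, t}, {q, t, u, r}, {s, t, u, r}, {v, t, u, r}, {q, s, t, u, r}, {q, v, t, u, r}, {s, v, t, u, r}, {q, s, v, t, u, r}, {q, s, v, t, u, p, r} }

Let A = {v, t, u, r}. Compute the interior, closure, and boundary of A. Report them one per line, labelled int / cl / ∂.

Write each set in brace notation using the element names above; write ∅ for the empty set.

int(A) = {v, t, u, r}
cl(A)  = {s, v, t, u, p, r}
∂A     = {s, p}

opens ⊆ A: ∅, {t}, {u, r}, {v, t}, {t, u, r}, {v, t, u, r}; union → int = {v, t, u, r}
complement {q, s, p}; its interior {q}; cl(A) = X∖{q} = {s, v, t, u, p, r}
boundary = {s, v, t, u, p, r} ∖ {v, t, u, r} = {s, p}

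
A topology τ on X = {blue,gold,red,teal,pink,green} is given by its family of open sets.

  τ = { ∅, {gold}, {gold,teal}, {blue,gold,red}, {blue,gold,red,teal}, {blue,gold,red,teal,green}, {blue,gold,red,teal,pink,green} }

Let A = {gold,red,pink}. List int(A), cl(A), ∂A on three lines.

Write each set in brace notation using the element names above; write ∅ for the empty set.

int(A) = {gold}
cl(A)  = {blue,gold,red,teal,pink,green}
∂A     = {blue,red,teal,pink,green}

open subsets of A: ∅, {gold}; so int(A) = {gold}
closure: X∖int(X∖A) = X∖∅ = {blue,gold,red,teal,pink,green}
∂A = {blue,gold,red,teal,pink,green} minus {gold} = {blue,red,teal,pink,green}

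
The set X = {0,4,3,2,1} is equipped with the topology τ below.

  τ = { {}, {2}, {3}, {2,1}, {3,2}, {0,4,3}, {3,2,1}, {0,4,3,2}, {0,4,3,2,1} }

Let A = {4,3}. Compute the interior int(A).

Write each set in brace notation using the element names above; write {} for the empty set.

U open, U⊆A: {}, {3}. int(A) = ⋃ = {3}

{3}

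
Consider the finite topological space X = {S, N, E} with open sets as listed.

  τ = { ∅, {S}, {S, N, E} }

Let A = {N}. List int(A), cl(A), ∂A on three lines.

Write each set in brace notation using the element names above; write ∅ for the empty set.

int(A) = ∅
cl(A)  = {N, E}
∂A     = {N, E}

opens ⊆ A: ∅; union → int = ∅
complement {S, E}; its interior {S}; cl(A) = X∖{S} = {N, E}
boundary = {N, E} ∖ ∅ = {N, E}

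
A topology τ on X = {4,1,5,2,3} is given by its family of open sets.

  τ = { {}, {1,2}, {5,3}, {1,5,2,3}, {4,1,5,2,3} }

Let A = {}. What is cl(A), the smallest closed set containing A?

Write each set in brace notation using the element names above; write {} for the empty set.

X∖A={4,1,5,2,3}, int(X∖A)={4,1,5,2,3}, hence cl(A)={}

{}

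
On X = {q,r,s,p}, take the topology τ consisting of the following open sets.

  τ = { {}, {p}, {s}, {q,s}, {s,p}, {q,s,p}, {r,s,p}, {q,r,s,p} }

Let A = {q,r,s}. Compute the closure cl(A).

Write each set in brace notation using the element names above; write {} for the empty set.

{q,r,s}

complement {p}; its interior {p}; cl(A) = X∖{p} = {q,r,s}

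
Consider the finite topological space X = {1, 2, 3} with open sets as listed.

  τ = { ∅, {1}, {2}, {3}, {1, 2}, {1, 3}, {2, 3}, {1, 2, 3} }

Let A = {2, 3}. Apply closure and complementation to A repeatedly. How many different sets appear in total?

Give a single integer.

complement {1}; its interior {1}; cl(A) = X∖{1} = {2, 3}
With k = closure, c = complement:
  1. A     = {2, 3}
  2. cA    = {1}
k, c of each give nothing new

2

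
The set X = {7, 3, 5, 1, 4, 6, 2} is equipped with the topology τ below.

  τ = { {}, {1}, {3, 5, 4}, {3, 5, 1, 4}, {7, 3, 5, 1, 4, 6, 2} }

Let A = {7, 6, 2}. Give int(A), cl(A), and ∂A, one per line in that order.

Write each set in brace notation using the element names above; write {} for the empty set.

interior: largest open inside A is {} (from {})
cl via duality: int({3, 5, 1, 4}) = {3, 5, 1, 4}, so X∖{3, 5, 1, 4} = {7, 6, 2}
cl∖int = {7, 6, 2}

int(A) = {}
cl(A)  = {7, 6, 2}
∂A     = {7, 6, 2}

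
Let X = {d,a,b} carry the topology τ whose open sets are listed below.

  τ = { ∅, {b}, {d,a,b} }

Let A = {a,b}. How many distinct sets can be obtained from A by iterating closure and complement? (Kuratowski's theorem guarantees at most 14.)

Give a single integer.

6

complement {d}; its interior ∅; cl(A) = X∖∅ = {d,a,b}
With k = closure, c = complement:
  1. A     = {a,b}
  2. kA    = {d,a,b}
  3. cA    = {d}
  4. ckA   = ∅
  5. kcA   = {d,a}
  6. ckcA  = {b}
k, c of each give nothing new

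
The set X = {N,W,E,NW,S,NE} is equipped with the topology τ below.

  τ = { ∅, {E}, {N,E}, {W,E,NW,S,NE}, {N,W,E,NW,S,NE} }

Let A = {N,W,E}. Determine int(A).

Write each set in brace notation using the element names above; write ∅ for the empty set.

{N,E}

open subsets of A: ∅, {E}, {N,E}; so int(A) = {N,E}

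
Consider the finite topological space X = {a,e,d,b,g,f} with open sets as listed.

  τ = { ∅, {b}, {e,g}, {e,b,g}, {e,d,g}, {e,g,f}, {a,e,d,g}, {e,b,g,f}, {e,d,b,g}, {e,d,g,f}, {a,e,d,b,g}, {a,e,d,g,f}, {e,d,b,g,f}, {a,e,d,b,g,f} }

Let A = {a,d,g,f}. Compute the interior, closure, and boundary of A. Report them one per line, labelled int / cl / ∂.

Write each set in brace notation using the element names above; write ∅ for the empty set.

open subsets of A: ∅; so int(A) = ∅
closure: X∖int(X∖A) = X∖{b} = {a,e,d,g,f}
∂A = {a,e,d,g,f} minus ∅ = {a,e,d,g,f}

int(A) = ∅
cl(A)  = {a,e,d,g,f}
∂A     = {a,e,d,g,f}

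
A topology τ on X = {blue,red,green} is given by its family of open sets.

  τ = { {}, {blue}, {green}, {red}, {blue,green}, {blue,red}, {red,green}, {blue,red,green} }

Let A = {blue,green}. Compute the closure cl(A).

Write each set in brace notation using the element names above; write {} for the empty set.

{blue,green}

closure: X∖int(X∖A) = X∖{red} = {blue,green}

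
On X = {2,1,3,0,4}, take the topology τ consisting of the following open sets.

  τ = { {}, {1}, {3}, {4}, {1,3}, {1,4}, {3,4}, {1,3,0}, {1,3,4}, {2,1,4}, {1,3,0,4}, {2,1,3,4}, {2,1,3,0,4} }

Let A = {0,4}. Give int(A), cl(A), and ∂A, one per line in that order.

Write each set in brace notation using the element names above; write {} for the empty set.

int(A) = {4}
cl(A)  = {2,0,4}
∂A     = {2,0}

interior: largest open inside A is {4} (from {}, {4})
cl via duality: int({2,1,3}) = {1,3}, so X∖{1,3} = {2,0,4}
cl∖int = {2,0}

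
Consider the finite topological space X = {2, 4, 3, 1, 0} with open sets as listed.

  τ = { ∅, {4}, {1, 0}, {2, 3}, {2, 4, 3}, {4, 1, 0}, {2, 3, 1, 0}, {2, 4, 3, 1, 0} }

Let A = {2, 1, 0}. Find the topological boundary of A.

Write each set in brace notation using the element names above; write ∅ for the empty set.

U open, U⊆A: ∅, {1, 0}. int(A) = ⋃ = {1, 0}
X∖A={4, 3}, int(X∖A)={4}, hence cl(A)={2, 3, 1, 0}
∂A: remove int from cl → {2, 3}

{2, 3}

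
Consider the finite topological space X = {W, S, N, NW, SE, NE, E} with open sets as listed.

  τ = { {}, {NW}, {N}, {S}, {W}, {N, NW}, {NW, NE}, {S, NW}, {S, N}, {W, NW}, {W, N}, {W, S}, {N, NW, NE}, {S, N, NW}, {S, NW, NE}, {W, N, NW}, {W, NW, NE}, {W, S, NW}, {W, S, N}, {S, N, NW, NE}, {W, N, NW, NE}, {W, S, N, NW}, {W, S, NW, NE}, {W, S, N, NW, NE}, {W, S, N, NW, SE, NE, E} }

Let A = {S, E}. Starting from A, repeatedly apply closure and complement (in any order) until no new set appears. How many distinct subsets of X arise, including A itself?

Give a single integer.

cl via duality: int({W, N, NW, SE, NE}) = {W, N, NW, NE}, so X∖{W, N, NW, NE} = {S, SE, E}
Write k for closure, c for complement:
  1. A     = {S, E}
  2. kA    = {S, SE, E}
  3. cA    = {W, N, NW, SE, NE}
  4. ckA   = {W, N, NW, NE}
  5. kcA   = {W, N, NW, SE, NE, E}
  6. ckcA  = {S}
applying k or c yields no new set

6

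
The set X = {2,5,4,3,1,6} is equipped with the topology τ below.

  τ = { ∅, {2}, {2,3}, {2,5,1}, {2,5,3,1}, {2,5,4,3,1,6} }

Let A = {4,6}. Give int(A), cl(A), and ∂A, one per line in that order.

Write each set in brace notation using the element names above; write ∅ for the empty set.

opens ⊆ A: ∅; union → int = ∅
complement {2,5,3,1}; its interior {2,5,3,1}; cl(A) = X∖{2,5,3,1} = {4,6}
boundary = {4,6} ∖ ∅ = {4,6}

int(A) = ∅
cl(A)  = {4,6}
∂A     = {4,6}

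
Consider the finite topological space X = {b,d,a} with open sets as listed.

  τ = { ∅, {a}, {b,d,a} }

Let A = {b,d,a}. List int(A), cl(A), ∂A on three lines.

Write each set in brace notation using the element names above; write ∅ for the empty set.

int(A) = {b,d,a}
cl(A)  = {b,d,a}
∂A     = ∅

interior: largest open inside A is {b,d,a} (from ∅, {a}, {b,d,a})
cl via duality: int(∅) = ∅, so X∖∅ = {b,d,a}
cl∖int = ∅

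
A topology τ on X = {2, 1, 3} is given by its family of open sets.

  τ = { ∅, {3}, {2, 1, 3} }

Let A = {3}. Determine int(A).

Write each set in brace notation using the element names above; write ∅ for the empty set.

open subsets of A: ∅, {3}; so int(A) = {3}

{3}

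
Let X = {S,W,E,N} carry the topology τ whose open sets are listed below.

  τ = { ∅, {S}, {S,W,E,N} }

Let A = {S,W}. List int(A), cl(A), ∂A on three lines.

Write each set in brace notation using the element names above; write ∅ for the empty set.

int(A) = {S}
cl(A)  = {S,W,E,N}
∂A     = {W,E,N}

U open, U⊆A: ∅, {S}. int(A) = ⋃ = {S}
X∖A={E,N}, int(X∖A)=∅, hence cl(A)={S,W,E,N}
∂A: remove int from cl → {W,E,N}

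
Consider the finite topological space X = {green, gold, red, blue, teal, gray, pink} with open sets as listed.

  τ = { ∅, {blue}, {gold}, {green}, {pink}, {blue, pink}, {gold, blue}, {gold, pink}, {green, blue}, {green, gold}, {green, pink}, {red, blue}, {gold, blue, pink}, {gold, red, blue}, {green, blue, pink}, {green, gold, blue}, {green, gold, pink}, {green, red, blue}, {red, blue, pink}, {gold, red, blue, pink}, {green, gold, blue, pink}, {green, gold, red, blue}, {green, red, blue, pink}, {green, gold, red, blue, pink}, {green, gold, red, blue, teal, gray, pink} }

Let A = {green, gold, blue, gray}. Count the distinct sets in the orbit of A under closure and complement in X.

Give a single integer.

cl via duality: int({red, teal, pink}) = {pink}, so X∖{pink} = {green, gold, red, blue, teal, gray}
Write k for closure, c for complement:
  1. A     = {green, gold, blue, gray}
  2. kA    = {green, gold, red, blue, teal, gray}
  3. cA    = {red, teal, pink}
  4. ckA   = {pink}
  5. kcA   = {red, teal, gray, pink}
  6. kckA  = {teal, gray, pink}
  7. ckcA  = {green, gold, blue}
  8. ckckA = {green, gold, red, blue}
applying k or c yields no new set

8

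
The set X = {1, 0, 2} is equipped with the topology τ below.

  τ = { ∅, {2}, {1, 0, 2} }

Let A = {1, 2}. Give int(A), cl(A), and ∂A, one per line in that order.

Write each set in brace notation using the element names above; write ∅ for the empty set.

U open, U⊆A: ∅, {2}. int(A) = ⋃ = {2}
X∖A={0}, int(X∖A)=∅, hence cl(A)={1, 0, 2}
∂A: remove int from cl → {1, 0}

int(A) = {2}
cl(A)  = {1, 0, 2}
∂A     = {1, 0}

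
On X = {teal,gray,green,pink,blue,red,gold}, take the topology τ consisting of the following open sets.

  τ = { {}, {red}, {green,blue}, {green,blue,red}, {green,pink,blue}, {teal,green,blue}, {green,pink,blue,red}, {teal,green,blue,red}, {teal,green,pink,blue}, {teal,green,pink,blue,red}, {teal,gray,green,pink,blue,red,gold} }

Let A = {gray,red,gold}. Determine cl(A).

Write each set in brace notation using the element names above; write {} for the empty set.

cl via duality: int({teal,green,pink,blue}) = {teal,green,pink,blue}, so X∖{teal,green,pink,blue} = {gray,red,gold}

{gray,red,gold}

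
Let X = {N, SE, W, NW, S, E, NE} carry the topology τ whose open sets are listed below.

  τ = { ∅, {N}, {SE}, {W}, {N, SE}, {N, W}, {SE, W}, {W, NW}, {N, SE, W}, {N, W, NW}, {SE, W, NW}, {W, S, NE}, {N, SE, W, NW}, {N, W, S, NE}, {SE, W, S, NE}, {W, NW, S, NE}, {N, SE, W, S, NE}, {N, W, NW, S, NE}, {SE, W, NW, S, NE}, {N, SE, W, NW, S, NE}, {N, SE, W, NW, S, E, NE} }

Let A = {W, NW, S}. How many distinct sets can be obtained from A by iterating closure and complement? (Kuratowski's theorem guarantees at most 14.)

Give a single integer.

8

X∖A={N, SE, E, NE}, int(X∖A)={N, SE}, hence cl(A)={W, NW, S, E, NE}
Orbit (k=closure, c=complement):
  1. A     = {W, NW, S}
  2. kA    = {W, NW, S, E, NE}
  3. cA    = {N, SE, E, NE}
  4. ckA   = {N, SE}
  5. kcA   = {N, SE, S, E, NE}
  6. kckA  = {N, SE, E}
  7. ckcA  = {W, NW}
  8. ckckA = {W, NW, S, NE}
(closed under both — stop)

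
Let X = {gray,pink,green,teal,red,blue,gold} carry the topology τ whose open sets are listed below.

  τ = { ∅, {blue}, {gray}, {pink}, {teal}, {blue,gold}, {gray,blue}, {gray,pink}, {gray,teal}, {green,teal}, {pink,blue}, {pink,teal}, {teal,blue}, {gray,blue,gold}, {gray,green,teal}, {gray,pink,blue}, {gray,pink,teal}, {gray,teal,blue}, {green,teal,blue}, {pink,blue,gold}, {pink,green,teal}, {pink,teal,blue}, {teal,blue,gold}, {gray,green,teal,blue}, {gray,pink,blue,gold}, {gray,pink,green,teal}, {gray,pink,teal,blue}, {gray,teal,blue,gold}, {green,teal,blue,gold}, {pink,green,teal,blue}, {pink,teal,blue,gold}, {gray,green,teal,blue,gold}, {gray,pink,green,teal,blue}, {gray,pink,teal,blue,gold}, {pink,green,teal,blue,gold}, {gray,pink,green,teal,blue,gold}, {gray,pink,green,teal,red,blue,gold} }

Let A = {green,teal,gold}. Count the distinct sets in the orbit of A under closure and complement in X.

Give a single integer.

8

closure: X∖int(X∖A) = X∖{gray,pink,blue} = {green,teal,red,gold}
Let k=closure and c=complement:
  1. A     = {green,teal,gold}
  2. kA    = {green,teal,red,gold}
  3. cA    = {gray,pink,red,blue}
  4. ckA   = {gray,pink,blue}
  5. kcA   = {gray,pink,red,blue,gold}
  6. ckcA  = {green,teal}
  7. kckcA = {green,teal,red}
  8. ckckcA = {gray,pink,blue,gold}
— saturated at 8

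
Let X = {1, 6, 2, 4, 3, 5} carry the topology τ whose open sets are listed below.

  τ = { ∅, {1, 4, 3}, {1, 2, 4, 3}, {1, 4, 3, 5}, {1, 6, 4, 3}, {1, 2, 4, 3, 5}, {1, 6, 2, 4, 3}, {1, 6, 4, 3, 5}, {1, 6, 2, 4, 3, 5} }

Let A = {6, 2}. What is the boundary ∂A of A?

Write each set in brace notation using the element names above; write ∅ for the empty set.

interior: largest open inside A is ∅ (from ∅)
cl via duality: int({1, 4, 3, 5}) = {1, 4, 3, 5}, so X∖{1, 4, 3, 5} = {6, 2}
cl∖int = {6, 2}

{6, 2}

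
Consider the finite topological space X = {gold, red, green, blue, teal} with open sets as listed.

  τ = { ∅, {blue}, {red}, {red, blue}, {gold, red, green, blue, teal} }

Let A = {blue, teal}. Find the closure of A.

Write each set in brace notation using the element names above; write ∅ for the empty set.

{gold, green, blue, teal}

X∖A={gold, red, green}, int(X∖A)={red}, hence cl(A)={gold, green, blue, teal}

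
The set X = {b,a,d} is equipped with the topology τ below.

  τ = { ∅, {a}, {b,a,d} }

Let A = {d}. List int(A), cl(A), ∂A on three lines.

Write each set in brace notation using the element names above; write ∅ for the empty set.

int(A) = ∅
cl(A)  = {b,d}
∂A     = {b,d}

U open, U⊆A: ∅. int(A) = ⋃ = ∅
X∖A={b,a}, int(X∖A)={a}, hence cl(A)={b,d}
∂A: remove int from cl → {b,d}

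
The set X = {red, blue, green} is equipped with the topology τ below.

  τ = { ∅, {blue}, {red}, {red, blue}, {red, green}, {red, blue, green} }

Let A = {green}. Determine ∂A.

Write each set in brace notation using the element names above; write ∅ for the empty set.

{green}

interior: largest open inside A is ∅ (from ∅)
cl via duality: int({red, blue}) = {red, blue}, so X∖{red, blue} = {green}
cl∖int = {green}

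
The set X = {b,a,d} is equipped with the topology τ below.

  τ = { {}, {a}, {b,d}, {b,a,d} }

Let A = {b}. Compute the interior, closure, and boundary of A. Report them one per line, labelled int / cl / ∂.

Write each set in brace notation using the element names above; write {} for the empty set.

int(A) = {}
cl(A)  = {b,d}
∂A     = {b,d}

opens ⊆ A: {}; union → int = {}
complement {a,d}; its interior {a}; cl(A) = X∖{a} = {b,d}
boundary = {b,d} ∖ {} = {b,d}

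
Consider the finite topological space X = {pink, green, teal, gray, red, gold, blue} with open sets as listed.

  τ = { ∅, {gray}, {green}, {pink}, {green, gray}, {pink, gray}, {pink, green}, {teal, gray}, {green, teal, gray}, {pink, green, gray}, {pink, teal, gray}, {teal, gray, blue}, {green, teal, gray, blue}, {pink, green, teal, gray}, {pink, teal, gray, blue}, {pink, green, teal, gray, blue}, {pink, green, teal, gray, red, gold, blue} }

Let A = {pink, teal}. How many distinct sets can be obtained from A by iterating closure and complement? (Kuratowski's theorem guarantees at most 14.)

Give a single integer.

X∖A={green, gray, red, gold, blue}, int(X∖A)={green, gray}, hence cl(A)={pink, teal, red, gold, blue}
Orbit (k=closure, c=complement):
  1. A     = {pink, teal}
  2. kA    = {pink, teal, red, gold, blue}
  3. cA    = {green, gray, red, gold, blue}
  4. ckA   = {green, gray}
  5. kcA   = {green, teal, gray, red, gold, blue}
  6. ckcA  = {pink}
  7. kckcA = {pink, red, gold}
  8. ckckcA = {green, teal, gray, blue}
(closed under both — stop)

8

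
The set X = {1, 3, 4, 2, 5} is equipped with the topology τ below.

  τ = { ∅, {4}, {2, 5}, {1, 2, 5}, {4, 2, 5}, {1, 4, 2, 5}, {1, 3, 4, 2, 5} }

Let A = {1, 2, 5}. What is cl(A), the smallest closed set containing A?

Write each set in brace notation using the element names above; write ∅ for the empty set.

{1, 3, 2, 5}

X∖A={3, 4}, int(X∖A)={4}, hence cl(A)={1, 3, 2, 5}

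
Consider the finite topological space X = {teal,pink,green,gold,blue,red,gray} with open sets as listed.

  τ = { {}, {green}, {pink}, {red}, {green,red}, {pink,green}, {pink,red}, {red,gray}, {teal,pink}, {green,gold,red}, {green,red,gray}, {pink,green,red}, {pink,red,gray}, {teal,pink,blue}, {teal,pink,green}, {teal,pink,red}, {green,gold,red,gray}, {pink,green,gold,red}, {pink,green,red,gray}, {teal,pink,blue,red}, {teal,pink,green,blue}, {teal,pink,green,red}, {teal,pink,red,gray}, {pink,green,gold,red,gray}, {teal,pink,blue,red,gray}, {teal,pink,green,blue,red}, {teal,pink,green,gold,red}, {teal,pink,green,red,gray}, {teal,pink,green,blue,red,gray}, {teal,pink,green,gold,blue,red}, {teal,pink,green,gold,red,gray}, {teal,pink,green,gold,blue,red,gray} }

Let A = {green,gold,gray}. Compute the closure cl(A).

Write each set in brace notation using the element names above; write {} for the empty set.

{green,gold,gray}

closure: X∖int(X∖A) = X∖{teal,pink,blue,red} = {green,gold,gray}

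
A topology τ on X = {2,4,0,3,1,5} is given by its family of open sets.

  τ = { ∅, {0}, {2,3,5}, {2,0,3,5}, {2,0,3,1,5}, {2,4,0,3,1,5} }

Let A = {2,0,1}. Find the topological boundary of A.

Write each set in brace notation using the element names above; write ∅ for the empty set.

opens ⊆ A: ∅, {0}; union → int = {0}
complement {4,3,5}; its interior ∅; cl(A) = X∖∅ = {2,4,0,3,1,5}
boundary = {2,4,0,3,1,5} ∖ {0} = {2,4,3,1,5}

{2,4,3,1,5}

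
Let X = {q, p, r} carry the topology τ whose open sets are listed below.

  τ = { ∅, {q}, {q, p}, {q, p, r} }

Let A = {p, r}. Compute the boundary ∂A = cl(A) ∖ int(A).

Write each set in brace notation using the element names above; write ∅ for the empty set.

{p, r}

U open, U⊆A: ∅. int(A) = ⋃ = ∅
X∖A={q}, int(X∖A)={q}, hence cl(A)={p, r}
∂A: remove int from cl → {p, r}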